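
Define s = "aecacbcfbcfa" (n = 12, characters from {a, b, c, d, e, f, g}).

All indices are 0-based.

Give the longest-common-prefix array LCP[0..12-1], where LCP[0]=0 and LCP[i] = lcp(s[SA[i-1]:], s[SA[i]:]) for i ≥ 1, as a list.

[0, 1, 1, 0, 3, 0, 1, 1, 2, 0, 0, 1]

sorted suffixes:
  #0 SA[0]=11  'a'
  #1 SA[1]=3  'acbcfbcfa'
  #2 SA[2]=0  'aecacbcfbcfa'
  #3 SA[3]=8  'bcfa'
  #4 SA[4]=5  'bcfbcfa'
  #5 SA[5]=2  'cacbcfbcfa'
  #6 SA[6]=4  'cbcfbcfa'
  #7 SA[7]=9  'cfa'
  #8 SA[8]=6  'cfbcfa'
  #9 SA[9]=1  'ecacbcfbcfa'
  #10 SA[10]=10  'fa'
  #11 SA[11]=7  'fbcfa'

SA = [11, 3, 0, 8, 5, 2, 4, 9, 6, 1, 10, 7]
rank  pair      lcp
   1  s[11:],s[3:]  1  'a'
   2  s[3:],s[0:]  1  'a'
   3  s[0:],s[8:]  0  ''
   4  s[8:],s[5:]  3  'bcf'
   5  s[5:],s[2:]  0  ''
   6  s[2:],s[4:]  1  'c'
   7  s[4:],s[9:]  1  'c'
   8  s[9:],s[6:]  2  'cf'
   9  s[6:],s[1:]  0  ''
  10  s[1:],s[10:]  0  ''
  11  s[10:],s[7:]  1  'f'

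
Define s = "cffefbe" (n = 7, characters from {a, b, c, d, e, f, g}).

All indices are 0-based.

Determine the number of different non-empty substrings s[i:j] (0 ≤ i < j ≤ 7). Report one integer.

rank | idx | suffix
   0 |   5 | be
   1 |   0 | cffefbe
   2 |   6 | e
   3 |   3 | efbe
   4 |   4 | fbe
   5 |   2 | fefbe
   6 |   1 | ffefbe

SA = [5, 0, 6, 3, 4, 2, 1]
[i] adj suffixes → lcp
  [1] 5/0 → 0 ('')
  [2] 0/6 → 0 ('')
  [3] 6/3 → 1 ('e')
  [4] 3/4 → 0 ('')
  [5] 4/2 → 1 ('f')
  [6] 2/1 → 1 ('f')

n(n+1)/2 = 7·8/2 = 28
Σ LCP = 0 + 0 + 0 + 1 + 0 + 1 + 1 = 3
distinct = 28 − 3 = 25

25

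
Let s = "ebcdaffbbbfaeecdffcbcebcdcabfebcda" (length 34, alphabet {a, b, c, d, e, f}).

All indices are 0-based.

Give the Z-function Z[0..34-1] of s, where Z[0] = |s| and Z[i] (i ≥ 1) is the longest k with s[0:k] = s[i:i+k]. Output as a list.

Z[0]=34
i=1: outside box; Z[1]=0
i=2: outside box; Z[2]=0
i=3: outside box; Z[3]=0
i=4: outside box; Z[4]=0
i=5: outside box; Z[5]=0
i=6: outside box; Z[6]=0
i=7: outside box; Z[7]=0
i=8: outside box; Z[8]=0
i=9: outside box; Z[9]=0
i=10: outside box; Z[10]=0
i=11: outside box; Z[11]=0
i=12: outside box; Z[12]=1 scan→box=[12,13)
i=13: outside box; Z[13]=1 scan→box=[13,14)
i=14: outside box; Z[14]=0
i=15: outside box; Z[15]=0
i=16: outside box; Z[16]=0
i=17: outside box; Z[17]=0
i=18: outside box; Z[18]=0
i=19: outside box; Z[19]=0
i=20: outside box; Z[20]=0
i=21: outside box; Z[21]=4 scan→box=[21,25)
i=22: min(r-i=3, Z[1]=0)=0; Z[22]=0
i=23: min(r-i=2, Z[2]=0)=0; Z[23]=0
i=24: min(r-i=1, Z[3]=0)=0; Z[24]=0
i=25: outside box; Z[25]=0
i=26: outside box; Z[26]=0
i=27: outside box; Z[27]=0
i=28: outside box; Z[28]=0
i=29: outside box; Z[29]=5 scan→box=[29,34)
i=30: min(r-i=4, Z[1]=0)=0; Z[30]=0
i=31: min(r-i=3, Z[2]=0)=0; Z[31]=0
i=32: min(r-i=2, Z[3]=0)=0; Z[32]=0
i=33: min(r-i=1, Z[4]=0)=0; Z[33]=0

[34, 0, 0, 0, 0, 0, 0, 0, 0, 0, 0, 0, 1, 1, 0, 0, 0, 0, 0, 0, 0, 4, 0, 0, 0, 0, 0, 0, 0, 5, 0, 0, 0, 0]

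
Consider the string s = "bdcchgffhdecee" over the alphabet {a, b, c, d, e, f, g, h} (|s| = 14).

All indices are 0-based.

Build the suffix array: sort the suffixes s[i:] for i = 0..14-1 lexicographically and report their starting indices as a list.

[0, 2, 11, 3, 1, 9, 13, 10, 12, 6, 7, 5, 8, 4]

rank | idx | suffix
   0 |   0 | bdcchgffhdecee
   1 |   2 | cchgffhdecee
   2 |  11 | cee
   3 |   3 | chgffhdecee
   4 |   1 | dcchgffhdecee
   5 |   9 | decee
   6 |  13 | e
   7 |  10 | ecee
   8 |  12 | ee
   9 |   6 | ffhdecee
  10 |   7 | fhdecee
  11 |   5 | gffhdecee
  12 |   8 | hdecee
  13 |   4 | hgffhdecee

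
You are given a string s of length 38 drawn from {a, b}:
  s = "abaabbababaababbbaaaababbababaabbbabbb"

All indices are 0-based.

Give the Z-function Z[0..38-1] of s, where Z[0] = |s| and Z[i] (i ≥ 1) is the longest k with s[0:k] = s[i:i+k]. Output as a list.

Z[0]=38
i=1: i≥r, start 0; Z[1]=0
i=2: i≥r, start 0; Z[2]=1 scan→box=[2,3)
i=3: i≥r, start 0; Z[3]=2 scan→box=[3,5)
i=4: min(r-i=1, Z[1]=0)=0; Z[4]=0
i=5: i≥r, start 0; Z[5]=0
i=6: i≥r, start 0; Z[6]=3 scan→box=[6,9)
i=7: min(r-i=2, Z[1]=0)=0; Z[7]=0
i=8: min(r-i=1, Z[2]=1)=1; Z[8]=5 scan→box=[8,13)
i=9: min(r-i=4, Z[1]=0)=0; Z[9]=0
i=10: min(r-i=3, Z[2]=1)=1; Z[10]=1
i=11: min(r-i=2, Z[3]=2)=2; Z[11]=3 scan→box=[11,14)
i=12: min(r-i=2, Z[1]=0)=0; Z[12]=0
i=13: min(r-i=1, Z[2]=1)=1; Z[13]=2 scan→box=[13,15)
i=14: min(r-i=1, Z[1]=0)=0; Z[14]=0
i=15: i≥r, start 0; Z[15]=0
i=16: i≥r, start 0; Z[16]=0
i=17: i≥r, start 0; Z[17]=1 scan→box=[17,18)
i=18: i≥r, start 0; Z[18]=1 scan→box=[18,19)
i=19: i≥r, start 0; Z[19]=1 scan→box=[19,20)
i=20: i≥r, start 0; Z[20]=3 scan→box=[20,23)
i=21: min(r-i=2, Z[1]=0)=0; Z[21]=0
i=22: min(r-i=1, Z[2]=1)=1; Z[22]=2 scan→box=[22,24)
i=23: min(r-i=1, Z[1]=0)=0; Z[23]=0
i=24: i≥r, start 0; Z[24]=0
i=25: i≥r, start 0; Z[25]=3 scan→box=[25,28)
i=26: min(r-i=2, Z[1]=0)=0; Z[26]=0
i=27: min(r-i=1, Z[2]=1)=1; Z[27]=6 scan→box=[27,33)
i=28: min(r-i=5, Z[1]=0)=0; Z[28]=0
i=29: min(r-i=4, Z[2]=1)=1; Z[29]=1
i=30: min(r-i=3, Z[3]=2)=2; Z[30]=2
i=31: min(r-i=2, Z[4]=0)=0; Z[31]=0
i=32: min(r-i=1, Z[5]=0)=0; Z[32]=0
i=33: i≥r, start 0; Z[33]=0
i=34: i≥r, start 0; Z[34]=2 scan→box=[34,36)
i=35: min(r-i=1, Z[1]=0)=0; Z[35]=0
i=36: i≥r, start 0; Z[36]=0
i=37: i≥r, start 0; Z[37]=0

[38, 0, 1, 2, 0, 0, 3, 0, 5, 0, 1, 3, 0, 2, 0, 0, 0, 1, 1, 1, 3, 0, 2, 0, 0, 3, 0, 6, 0, 1, 2, 0, 0, 0, 2, 0, 0, 0]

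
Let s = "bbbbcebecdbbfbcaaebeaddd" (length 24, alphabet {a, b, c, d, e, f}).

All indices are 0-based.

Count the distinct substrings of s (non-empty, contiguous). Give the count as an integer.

rank→(start, suffix):
  0 → (15, 'aaebeaddd')
  1 → (20, 'addd')
  2 → (16, 'aebeaddd')
  3 → (0, 'bbbbcebecdbbfbcaaebeaddd')
  4 → (1, 'bbbcebecdbbfbcaaebeaddd')
  5 → (2, 'bbcebecdbbfbcaaebeaddd')
  6 → (10, 'bbfbcaaebeaddd')
  7 → (13, 'bcaaebeaddd')
  8 → (3, 'bcebecdbbfbcaaebeaddd')
  9 → (18, 'beaddd')
  10 → (6, 'becdbbfbcaaebeaddd')
  11 → (11, 'bfbcaaebeaddd')
  12 → (14, 'caaebeaddd')
  13 → (8, 'cdbbfbcaaebeaddd')
  14 → (4, 'cebecdbbfbcaaebeaddd')
  15 → (23, 'd')
  16 → (9, 'dbbfbcaaebeaddd')
  17 → (22, 'dd')
  18 → (21, 'ddd')
  19 → (19, 'eaddd')
  20 → (17, 'ebeaddd')
  21 → (5, 'ebecdbbfbcaaebeaddd')
  22 → (7, 'ecdbbfbcaaebeaddd')
  23 → (12, 'fbcaaebeaddd')

SA = [15, 20, 16, 0, 1, 2, 10, 13, 3, 18, 6, 11, 14, 8, 4, 23, 9, 22, 21, 19, 17, 5, 7, 12]
[i] adj suffixes → lcp
  [1] 15/20 → 1 ('a')
  [2] 20/16 → 1 ('a')
  [3] 16/0 → 0 ('')
  [4] 0/1 → 3 ('bbb')
  [5] 1/2 → 2 ('bb')
  [6] 2/10 → 2 ('bb')
  [7] 10/13 → 1 ('b')
  [8] 13/3 → 2 ('bc')
  [9] 3/18 → 1 ('b')
  [10] 18/6 → 2 ('be')
  [11] 6/11 → 1 ('b')
  [12] 11/14 → 0 ('')
  [13] 14/8 → 1 ('c')
  [14] 8/4 → 1 ('c')
  [15] 4/23 → 0 ('')
  [16] 23/9 → 1 ('d')
  [17] 9/22 → 1 ('d')
  [18] 22/21 → 2 ('dd')
  [19] 21/19 → 0 ('')
  [20] 19/17 → 1 ('e')
  [21] 17/5 → 3 ('ebe')
  [22] 5/7 → 1 ('e')
  [23] 7/12 → 0 ('')

n(n+1)/2 = 24·25/2 = 300
Σ LCP = 0 + 1 + 1 + 0 + 3 + 2 + 2 + 1 + 2 + 1 + 2 + 1 + 0 + 1 + 1 + 0 + 1 + 1 + 2 + 0 + 1 + 3 + 1 + 0 = 27
distinct = 300 − 27 = 273

273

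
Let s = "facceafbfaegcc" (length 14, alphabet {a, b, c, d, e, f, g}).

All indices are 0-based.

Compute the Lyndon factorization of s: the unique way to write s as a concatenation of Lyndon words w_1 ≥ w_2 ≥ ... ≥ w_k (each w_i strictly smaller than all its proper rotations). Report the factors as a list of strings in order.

emit factor 1: 'f' (i=0, period=1)
emit factor 2: 'acceafbfaegcc' (i=1, period=13)

["f", "acceafbfaegcc"]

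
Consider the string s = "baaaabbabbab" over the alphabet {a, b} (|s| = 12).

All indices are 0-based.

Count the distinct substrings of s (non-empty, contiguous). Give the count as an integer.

sorted suffixes:
  #0 SA[0]=1  'aaaabbabbab'
  #1 SA[1]=2  'aaabbabbab'
  #2 SA[2]=3  'aabbabbab'
  #3 SA[3]=10  'ab'
  #4 SA[4]=7  'abbab'
  #5 SA[5]=4  'abbabbab'
  #6 SA[6]=11  'b'
  #7 SA[7]=0  'baaaabbabbab'
  #8 SA[8]=9  'bab'
  #9 SA[9]=6  'babbab'
  #10 SA[10]=8  'bbab'
  #11 SA[11]=5  'bbabbab'

SA = [1, 2, 3, 10, 7, 4, 11, 0, 9, 6, 8, 5]
i: (SA[i-1],SA[i]) lcp shared
  1: (1,2) 3 'aaa'
  2: (2,3) 2 'aa'
  3: (3,10) 1 'a'
  4: (10,7) 2 'ab'
  5: (7,4) 5 'abbab'
  6: (4,11) 0 ''
  7: (11,0) 1 'b'
  8: (0,9) 2 'ba'
  9: (9,6) 3 'bab'
  10: (6,8) 1 'b'
  11: (8,5) 4 'bbab'

n(n+1)/2 = 12·13/2 = 78
Σ LCP = 0 + 3 + 2 + 1 + 2 + 5 + 0 + 1 + 2 + 3 + 1 + 4 = 24
distinct = 78 − 24 = 54

54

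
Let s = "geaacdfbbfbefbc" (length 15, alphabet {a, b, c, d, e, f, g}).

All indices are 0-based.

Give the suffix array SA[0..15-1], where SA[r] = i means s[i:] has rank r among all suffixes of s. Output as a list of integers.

[2, 3, 7, 13, 10, 8, 14, 4, 5, 1, 11, 6, 12, 9, 0]

rank | idx | suffix
   0 |   2 | aacdfbbfbefbc
   1 |   3 | acdfbbfbefbc
   2 |   7 | bbfbefbc
   3 |  13 | bc
   4 |  10 | befbc
   5 |   8 | bfbefbc
   6 |  14 | c
   7 |   4 | cdfbbfbefbc
   8 |   5 | dfbbfbefbc
   9 |   1 | eaacdfbbfbefbc
  10 |  11 | efbc
  11 |   6 | fbbfbefbc
  12 |  12 | fbc
  13 |   9 | fbefbc
  14 |   0 | geaacdfbbfbefbc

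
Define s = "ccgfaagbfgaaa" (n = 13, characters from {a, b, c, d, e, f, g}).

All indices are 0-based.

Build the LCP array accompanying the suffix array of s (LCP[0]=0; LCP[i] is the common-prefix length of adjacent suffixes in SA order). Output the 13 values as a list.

[0, 1, 2, 2, 1, 0, 0, 1, 0, 1, 0, 1, 1]

rank→(start, suffix):
  0 → (12, 'a')
  1 → (11, 'aa')
  2 → (10, 'aaa')
  3 → (4, 'aagbfgaaa')
  4 → (5, 'agbfgaaa')
  5 → (7, 'bfgaaa')
  6 → (0, 'ccgfaagbfgaaa')
  7 → (1, 'cgfaagbfgaaa')
  8 → (3, 'faagbfgaaa')
  9 → (8, 'fgaaa')
  10 → (9, 'gaaa')
  11 → (6, 'gbfgaaa')
  12 → (2, 'gfaagbfgaaa')

SA = [12, 11, 10, 4, 5, 7, 0, 1, 3, 8, 9, 6, 2]
[i] adj suffixes → lcp
  [1] 12/11 → 1 ('a')
  [2] 11/10 → 2 ('aa')
  [3] 10/4 → 2 ('aa')
  [4] 4/5 → 1 ('a')
  [5] 5/7 → 0 ('')
  [6] 7/0 → 0 ('')
  [7] 0/1 → 1 ('c')
  [8] 1/3 → 0 ('')
  [9] 3/8 → 1 ('f')
  [10] 8/9 → 0 ('')
  [11] 9/6 → 1 ('g')
  [12] 6/2 → 1 ('g')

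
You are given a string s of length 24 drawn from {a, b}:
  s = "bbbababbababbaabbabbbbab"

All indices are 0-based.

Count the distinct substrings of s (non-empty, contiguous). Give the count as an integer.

rank | idx | suffix
   0 |  13 | aabbabbbbab
   1 |  22 | ab
   2 |   8 | ababbaabbabbbbab
   3 |   3 | ababbababbaabbabbbbab
   4 |  10 | abbaabbabbbbab
   5 |   5 | abbababbaabbabbbbab
   6 |  14 | abbabbbbab
   7 |  17 | abbbbab
   8 |  23 | b
   9 |  12 | baabbabbbbab
  10 |  21 | bab
  11 |   7 | bababbaabbabbbbab
  12 |   2 | bababbababbaabbabbbbab
  13 |   9 | babbaabbabbbbab
  14 |   4 | babbababbaabbabbbbab
  15 |  16 | babbbbab
  16 |  11 | bbaabbabbbbab
  17 |  20 | bbab
  18 |   6 | bbababbaabbabbbbab
  19 |   1 | bbababbababbaabbabbbbab
  20 |  15 | bbabbbbab
  21 |  19 | bbbab
  22 |   0 | bbbababbababbaabbabbbbab
  23 |  18 | bbbbab

SA = [13, 22, 8, 3, 10, 5, 14, 17, 23, 12, 21, 7, 2, 9, 4, 16, 11, 20, 6, 1, 15, 19, 0, 18]
[i] adj suffixes → lcp
  [1] 13/22 → 1 ('a')
  [2] 22/8 → 2 ('ab')
  [3] 8/3 → 6 ('ababba')
  [4] 3/10 → 2 ('ab')
  [5] 10/5 → 4 ('abba')
  [6] 5/14 → 5 ('abbab')
  [7] 14/17 → 3 ('abb')
  [8] 17/23 → 0 ('')
  [9] 23/12 → 1 ('b')
  [10] 12/21 → 2 ('ba')
  [11] 21/7 → 3 ('bab')
  [12] 7/2 → 7 ('bababba')
  [13] 2/9 → 3 ('bab')
  [14] 9/4 → 5 ('babba')
  [15] 4/16 → 4 ('babb')
  [16] 16/11 → 1 ('b')
  [17] 11/20 → 3 ('bba')
  [18] 20/6 → 4 ('bbab')
  [19] 6/1 → 8 ('bbababba')
  [20] 1/15 → 4 ('bbab')
  [21] 15/19 → 2 ('bb')
  [22] 19/0 → 5 ('bbbab')
  [23] 0/18 → 3 ('bbb')

n(n+1)/2 = 24·25/2 = 300
Σ LCP = 0 + 1 + 2 + 6 + 2 + 4 + 5 + 3 + 0 + 1 + 2 + 3 + 7 + 3 + 5 + 4 + 1 + 3 + 4 + 8 + 4 + 2 + 5 + 3 = 78
distinct = 300 − 78 = 222

222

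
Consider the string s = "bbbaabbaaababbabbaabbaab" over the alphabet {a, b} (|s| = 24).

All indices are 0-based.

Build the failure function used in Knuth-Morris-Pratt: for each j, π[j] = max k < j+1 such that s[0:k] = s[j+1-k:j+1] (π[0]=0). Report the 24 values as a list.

π[0] = 0
j=1 s[j]='b': π[1]=1 (border 'b')
j=2 s[j]='b': π[2]=2 (border 'bb')
j=3 s[j]='a': k: 2→1→0; π[3]=0 (border '')
j=4 s[j]='a': π[4]=0 (border '')
j=5 s[j]='b': π[5]=1 (border 'b')
j=6 s[j]='b': π[6]=2 (border 'bb')
j=7 s[j]='a': k: 2→1→0; π[7]=0 (border '')
j=8 s[j]='a': π[8]=0 (border '')
j=9 s[j]='a': π[9]=0 (border '')
j=10 s[j]='b': π[10]=1 (border 'b')
j=11 s[j]='a': k: 1→0; π[11]=0 (border '')
j=12 s[j]='b': π[12]=1 (border 'b')
j=13 s[j]='b': π[13]=2 (border 'bb')
j=14 s[j]='a': k: 2→1→0; π[14]=0 (border '')
j=15 s[j]='b': π[15]=1 (border 'b')
j=16 s[j]='b': π[16]=2 (border 'bb')
j=17 s[j]='a': k: 2→1→0; π[17]=0 (border '')
j=18 s[j]='a': π[18]=0 (border '')
j=19 s[j]='b': π[19]=1 (border 'b')
j=20 s[j]='b': π[20]=2 (border 'bb')
j=21 s[j]='a': k: 2→1→0; π[21]=0 (border '')
j=22 s[j]='a': π[22]=0 (border '')
j=23 s[j]='b': π[23]=1 (border 'b')

[0, 1, 2, 0, 0, 1, 2, 0, 0, 0, 1, 0, 1, 2, 0, 1, 2, 0, 0, 1, 2, 0, 0, 1]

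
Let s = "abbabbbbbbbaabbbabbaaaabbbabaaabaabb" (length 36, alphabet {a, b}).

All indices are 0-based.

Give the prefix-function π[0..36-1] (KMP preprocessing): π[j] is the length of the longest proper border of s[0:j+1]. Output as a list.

π[0] = 0
j=1 s[j]='b': π[1]=0 (border '')
j=2 s[j]='b': π[2]=0 (border '')
j=3 s[j]='a': π[3]=1 (border 'a')
j=4 s[j]='b': π[4]=2 (border 'ab')
j=5 s[j]='b': π[5]=3 (border 'abb')
j=6 s[j]='b': k: 3→0; π[6]=0 (border '')
j=7 s[j]='b': π[7]=0 (border '')
j=8 s[j]='b': π[8]=0 (border '')
j=9 s[j]='b': π[9]=0 (border '')
j=10 s[j]='b': π[10]=0 (border '')
j=11 s[j]='a': π[11]=1 (border 'a')
j=12 s[j]='a': k: 1→0; π[12]=1 (border 'a')
j=13 s[j]='b': π[13]=2 (border 'ab')
j=14 s[j]='b': π[14]=3 (border 'abb')
j=15 s[j]='b': k: 3→0; π[15]=0 (border '')
j=16 s[j]='a': π[16]=1 (border 'a')
j=17 s[j]='b': π[17]=2 (border 'ab')
j=18 s[j]='b': π[18]=3 (border 'abb')
j=19 s[j]='a': π[19]=4 (border 'abba')
j=20 s[j]='a': k: 4→1→0; π[20]=1 (border 'a')
j=21 s[j]='a': k: 1→0; π[21]=1 (border 'a')
j=22 s[j]='a': k: 1→0; π[22]=1 (border 'a')
j=23 s[j]='b': π[23]=2 (border 'ab')
j=24 s[j]='b': π[24]=3 (border 'abb')
j=25 s[j]='b': k: 3→0; π[25]=0 (border '')
j=26 s[j]='a': π[26]=1 (border 'a')
j=27 s[j]='b': π[27]=2 (border 'ab')
j=28 s[j]='a': k: 2→0; π[28]=1 (border 'a')
j=29 s[j]='a': k: 1→0; π[29]=1 (border 'a')
j=30 s[j]='a': k: 1→0; π[30]=1 (border 'a')
j=31 s[j]='b': π[31]=2 (border 'ab')
j=32 s[j]='a': k: 2→0; π[32]=1 (border 'a')
j=33 s[j]='a': k: 1→0; π[33]=1 (border 'a')
j=34 s[j]='b': π[34]=2 (border 'ab')
j=35 s[j]='b': π[35]=3 (border 'abb')

[0, 0, 0, 1, 2, 3, 0, 0, 0, 0, 0, 1, 1, 2, 3, 0, 1, 2, 3, 4, 1, 1, 1, 2, 3, 0, 1, 2, 1, 1, 1, 2, 1, 1, 2, 3]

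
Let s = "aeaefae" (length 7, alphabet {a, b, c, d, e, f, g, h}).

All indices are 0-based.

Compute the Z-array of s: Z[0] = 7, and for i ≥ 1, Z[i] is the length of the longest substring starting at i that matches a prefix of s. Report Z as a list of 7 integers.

Z[0]=7
i=1: fresh scan; Z[1]=0
i=2: fresh scan; Z[2]=2 scan→box=[2,4)
i=3: min(r-i=1, Z[1]=0)=0; Z[3]=0
i=4: fresh scan; Z[4]=0
i=5: fresh scan; Z[5]=2 scan→box=[5,7)
i=6: min(r-i=1, Z[1]=0)=0; Z[6]=0

[7, 0, 2, 0, 0, 2, 0]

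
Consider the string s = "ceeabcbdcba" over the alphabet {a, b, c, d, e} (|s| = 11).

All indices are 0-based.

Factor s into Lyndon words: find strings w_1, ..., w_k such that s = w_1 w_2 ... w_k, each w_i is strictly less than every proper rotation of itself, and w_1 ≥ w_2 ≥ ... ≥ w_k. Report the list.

["cee", "abcbdcb", "a"]

emit factor 1: 'cee' (i=0, period=3)
emit factor 2: 'abcbdcb' (i=3, period=7)
emit factor 3: 'a' (i=10, period=1)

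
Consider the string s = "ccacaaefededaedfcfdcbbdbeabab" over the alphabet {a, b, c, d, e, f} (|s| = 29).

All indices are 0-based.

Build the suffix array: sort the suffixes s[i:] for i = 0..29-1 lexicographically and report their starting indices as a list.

[4, 27, 25, 2, 12, 5, 28, 26, 20, 21, 23, 3, 1, 19, 0, 16, 11, 22, 18, 9, 14, 24, 10, 8, 13, 6, 15, 17, 7]

rank | idx | suffix
   0 |   4 | aaefededaedfcfdcbbdbeabab
   1 |  27 | ab
   2 |  25 | abab
   3 |   2 | acaaefededaedfcfdcbbdbeabab
   4 |  12 | aedfcfdcbbdbeabab
   5 |   5 | aefededaedfcfdcbbdbeabab
   6 |  28 | b
   7 |  26 | bab
   8 |  20 | bbdbeabab
   9 |  21 | bdbeabab
  10 |  23 | beabab
  11 |   3 | caaefededaedfcfdcbbdbeabab
  12 |   1 | cacaaefededaedfcfdcbbdbeabab
  13 |  19 | cbbdbeabab
  14 |   0 | ccacaaefededaedfcfdcbbdbeabab
  15 |  16 | cfdcbbdbeabab
  16 |  11 | daedfcfdcbbdbeabab
  17 |  22 | dbeabab
  18 |  18 | dcbbdbeabab
  19 |   9 | dedaedfcfdcbbdbeabab
  20 |  14 | dfcfdcbbdbeabab
  21 |  24 | eabab
  22 |  10 | edaedfcfdcbbdbeabab
  23 |   8 | ededaedfcfdcbbdbeabab
  24 |  13 | edfcfdcbbdbeabab
  25 |   6 | efededaedfcfdcbbdbeabab
  26 |  15 | fcfdcbbdbeabab
  27 |  17 | fdcbbdbeabab
  28 |   7 | fededaedfcfdcbbdbeabab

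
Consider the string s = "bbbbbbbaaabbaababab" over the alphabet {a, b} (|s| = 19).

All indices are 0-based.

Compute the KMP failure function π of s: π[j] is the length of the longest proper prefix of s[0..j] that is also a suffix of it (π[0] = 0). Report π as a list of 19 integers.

[0, 1, 2, 3, 4, 5, 6, 0, 0, 0, 1, 2, 0, 0, 1, 0, 1, 0, 1]

π[0] = 0
j=1 s[j]='b': π[1]=1 (border 'b')
j=2 s[j]='b': π[2]=2 (border 'bb')
j=3 s[j]='b': π[3]=3 (border 'bbb')
j=4 s[j]='b': π[4]=4 (border 'bbbb')
j=5 s[j]='b': π[5]=5 (border 'bbbbb')
j=6 s[j]='b': π[6]=6 (border 'bbbbbb')
j=7 s[j]='a': k: 6→5→4→3→2→1→0; π[7]=0 (border '')
j=8 s[j]='a': π[8]=0 (border '')
j=9 s[j]='a': π[9]=0 (border '')
j=10 s[j]='b': π[10]=1 (border 'b')
j=11 s[j]='b': π[11]=2 (border 'bb')
j=12 s[j]='a': k: 2→1→0; π[12]=0 (border '')
j=13 s[j]='a': π[13]=0 (border '')
j=14 s[j]='b': π[14]=1 (border 'b')
j=15 s[j]='a': k: 1→0; π[15]=0 (border '')
j=16 s[j]='b': π[16]=1 (border 'b')
j=17 s[j]='a': k: 1→0; π[17]=0 (border '')
j=18 s[j]='b': π[18]=1 (border 'b')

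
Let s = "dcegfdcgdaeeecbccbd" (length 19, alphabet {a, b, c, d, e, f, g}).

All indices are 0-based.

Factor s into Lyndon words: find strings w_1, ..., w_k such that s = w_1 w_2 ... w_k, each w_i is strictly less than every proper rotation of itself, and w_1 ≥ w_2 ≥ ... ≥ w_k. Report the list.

emit factor 1: 'd' (i=0, period=1)
emit factor 2: 'cegfdcgd' (i=1, period=8)
emit factor 3: 'aeeecbccbd' (i=9, period=10)

["d", "cegfdcgd", "aeeecbccbd"]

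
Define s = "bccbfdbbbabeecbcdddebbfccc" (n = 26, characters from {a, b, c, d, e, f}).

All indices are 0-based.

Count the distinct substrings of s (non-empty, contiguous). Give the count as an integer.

323

sorted suffixes:
  #0 SA[0]=9  'abeecbcdddebbfccc'
  #1 SA[1]=8  'babeecbcdddebbfccc'
  #2 SA[2]=7  'bbabeecbcdddebbfccc'
  #3 SA[3]=6  'bbbabeecbcdddebbfccc'
  #4 SA[4]=20  'bbfccc'
  #5 SA[5]=0  'bccbfdbbbabeecbcdddebbfccc'
  #6 SA[6]=14  'bcdddebbfccc'
  #7 SA[7]=10  'beecbcdddebbfccc'
  #8 SA[8]=21  'bfccc'
  #9 SA[9]=3  'bfdbbbabeecbcdddebbfccc'
  #10 SA[10]=25  'c'
  #11 SA[11]=13  'cbcdddebbfccc'
  #12 SA[12]=2  'cbfdbbbabeecbcdddebbfccc'
  #13 SA[13]=24  'cc'
  #14 SA[14]=1  'ccbfdbbbabeecbcdddebbfccc'
  #15 SA[15]=23  'ccc'
  #16 SA[16]=15  'cdddebbfccc'
  #17 SA[17]=5  'dbbbabeecbcdddebbfccc'
  #18 SA[18]=16  'dddebbfccc'
  #19 SA[19]=17  'ddebbfccc'
  #20 SA[20]=18  'debbfccc'
  #21 SA[21]=19  'ebbfccc'
  #22 SA[22]=12  'ecbcdddebbfccc'
  #23 SA[23]=11  'eecbcdddebbfccc'
  #24 SA[24]=22  'fccc'
  #25 SA[25]=4  'fdbbbabeecbcdddebbfccc'

SA = [9, 8, 7, 6, 20, 0, 14, 10, 21, 3, 25, 13, 2, 24, 1, 23, 15, 5, 16, 17, 18, 19, 12, 11, 22, 4]
rank  pair      lcp
   1  s[9:],s[8:]  0  ''
   2  s[8:],s[7:]  1  'b'
   3  s[7:],s[6:]  2  'bb'
   4  s[6:],s[20:]  2  'bb'
   5  s[20:],s[0:]  1  'b'
   6  s[0:],s[14:]  2  'bc'
   7  s[14:],s[10:]  1  'b'
   8  s[10:],s[21:]  1  'b'
   9  s[21:],s[3:]  2  'bf'
  10  s[3:],s[25:]  0  ''
  11  s[25:],s[13:]  1  'c'
  12  s[13:],s[2:]  2  'cb'
  13  s[2:],s[24:]  1  'c'
  14  s[24:],s[1:]  2  'cc'
  15  s[1:],s[23:]  2  'cc'
  16  s[23:],s[15:]  1  'c'
  17  s[15:],s[5:]  0  ''
  18  s[5:],s[16:]  1  'd'
  19  s[16:],s[17:]  2  'dd'
  20  s[17:],s[18:]  1  'd'
  21  s[18:],s[19:]  0  ''
  22  s[19:],s[12:]  1  'e'
  23  s[12:],s[11:]  1  'e'
  24  s[11:],s[22:]  0  ''
  25  s[22:],s[4:]  1  'f'

n(n+1)/2 = 26·27/2 = 351
Σ LCP = 0 + 0 + 1 + 2 + 2 + 1 + 2 + 1 + 1 + 2 + 0 + 1 + 2 + 1 + 2 + 2 + 1 + 0 + 1 + 2 + 1 + 0 + 1 + 1 + 0 + 1 = 28
distinct = 351 − 28 = 323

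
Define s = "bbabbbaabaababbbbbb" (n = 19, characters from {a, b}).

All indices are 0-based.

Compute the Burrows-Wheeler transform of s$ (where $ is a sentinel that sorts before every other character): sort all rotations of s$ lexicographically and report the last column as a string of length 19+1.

bbbaabbbbababb$babba

rank  rotation              last
    0  $bbabbbaabaababbbbbb  b
    1  aabaababbbbbb$bbabbb  b
    2  aababbbbbb$bbabbbaab  b
    3  abaababbbbbb$bbabbba  a
    4  ababbbbbb$bbabbbaaba  a
    5  abbbaabaababbbbbb$bb  b
    6  abbbbbb$bbabbbaabaab  b
    7  b$bbabbbaabaababbbbb  b
    8  baabaababbbbbb$bbabb  b
    9  baababbbbbb$bbabbbaa  a
   10  babbbaabaababbbbbb$b  b
   11  babbbbbb$bbabbbaabaa  a
   12  bb$bbabbbaabaababbbb  b
   13  bbaabaababbbbbb$bbab  b
   14  bbabbbaabaababbbbbb$  $
   15  bbb$bbabbbaabaababbb  b
   16  bbbaabaababbbbbb$bba  a
   17  bbbb$bbabbbaabaababb  b
   18  bbbbb$bbabbbaabaabab  b
   19  bbbbbb$bbabbbaabaaba  a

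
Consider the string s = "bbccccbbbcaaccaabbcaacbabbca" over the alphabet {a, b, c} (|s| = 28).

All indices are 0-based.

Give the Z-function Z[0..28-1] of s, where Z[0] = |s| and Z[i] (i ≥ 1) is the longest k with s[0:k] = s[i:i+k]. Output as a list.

[28, 1, 0, 0, 0, 0, 2, 3, 1, 0, 0, 0, 0, 0, 0, 0, 3, 1, 0, 0, 0, 0, 1, 0, 3, 1, 0, 0]

Z[0]=28
i=1: outside box; Z[1]=1 extend→box=[1,2)
i=2: outside box; Z[2]=0
i=3: outside box; Z[3]=0
i=4: outside box; Z[4]=0
i=5: outside box; Z[5]=0
i=6: outside box; Z[6]=2 extend→box=[6,8)
i=7: min(r-i=1, Z[1]=1)=1; Z[7]=3 extend→box=[7,10)
i=8: min(r-i=2, Z[1]=1)=1; Z[8]=1
i=9: min(r-i=1, Z[2]=0)=0; Z[9]=0
i=10: outside box; Z[10]=0
i=11: outside box; Z[11]=0
i=12: outside box; Z[12]=0
i=13: outside box; Z[13]=0
i=14: outside box; Z[14]=0
i=15: outside box; Z[15]=0
i=16: outside box; Z[16]=3 extend→box=[16,19)
i=17: min(r-i=2, Z[1]=1)=1; Z[17]=1
i=18: min(r-i=1, Z[2]=0)=0; Z[18]=0
i=19: outside box; Z[19]=0
i=20: outside box; Z[20]=0
i=21: outside box; Z[21]=0
i=22: outside box; Z[22]=1 extend→box=[22,23)
i=23: outside box; Z[23]=0
i=24: outside box; Z[24]=3 extend→box=[24,27)
i=25: min(r-i=2, Z[1]=1)=1; Z[25]=1
i=26: min(r-i=1, Z[2]=0)=0; Z[26]=0
i=27: outside box; Z[27]=0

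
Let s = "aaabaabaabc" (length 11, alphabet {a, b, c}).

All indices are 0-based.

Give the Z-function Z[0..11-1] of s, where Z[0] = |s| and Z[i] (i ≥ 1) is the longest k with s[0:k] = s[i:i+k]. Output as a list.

Z[0]=11
i=1: i≥r, start 0; Z[1]=2 grow→box=[1,3)
i=2: min(r-i=1, Z[1]=2)=1; Z[2]=1
i=3: i≥r, start 0; Z[3]=0
i=4: i≥r, start 0; Z[4]=2 grow→box=[4,6)
i=5: min(r-i=1, Z[1]=2)=1; Z[5]=1
i=6: i≥r, start 0; Z[6]=0
i=7: i≥r, start 0; Z[7]=2 grow→box=[7,9)
i=8: min(r-i=1, Z[1]=2)=1; Z[8]=1
i=9: i≥r, start 0; Z[9]=0
i=10: i≥r, start 0; Z[10]=0

[11, 2, 1, 0, 2, 1, 0, 2, 1, 0, 0]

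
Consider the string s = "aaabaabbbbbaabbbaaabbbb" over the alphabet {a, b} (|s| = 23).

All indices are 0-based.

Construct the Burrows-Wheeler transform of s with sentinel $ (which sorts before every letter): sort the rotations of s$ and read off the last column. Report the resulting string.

rank  rotation                  last
    0  $aaabaabbbbbaabbbaaabbbb  b
    1  aaabaabbbbbaabbbaaabbbb$  $
    2  aaabbbb$aaabaabbbbbaabbb  b
    3  aabaabbbbbaabbbaaabbbb$a  a
    4  aabbbaaabbbb$aaabaabbbbb  b
    5  aabbbb$aaabaabbbbbaabbba  a
    6  aabbbbbaabbbaaabbbb$aaab  b
    7  abaabbbbbaabbbaaabbbb$aa  a
    8  abbbaaabbbb$aaabaabbbbba  a
    9  abbbb$aaabaabbbbbaabbbaa  a
   10  abbbbbaabbbaaabbbb$aaaba  a
   11  b$aaabaabbbbbaabbbaaabbb  b
   12  baaabbbb$aaabaabbbbbaabb  b
   13  baabbbaaabbbb$aaabaabbbb  b
   14  baabbbbbaabbbaaabbbb$aaa  a
   15  bb$aaabaabbbbbaabbbaaabb  b
   16  bbaaabbbb$aaabaabbbbbaab  b
   17  bbaabbbaaabbbb$aaabaabbb  b
   18  bbb$aaabaabbbbbaabbbaaab  b
   19  bbbaaabbbb$aaabaabbbbbaa  a
   20  bbbaabbbaaabbbb$aaabaabb  b
   21  bbbb$aaabaabbbbbaabbbaaa  a
   22  bbbbaabbbaaabbbb$aaabaab  b
   23  bbbbbaabbbaaabbbb$aaabaa  a

b$bababaaaabbbabbbbababa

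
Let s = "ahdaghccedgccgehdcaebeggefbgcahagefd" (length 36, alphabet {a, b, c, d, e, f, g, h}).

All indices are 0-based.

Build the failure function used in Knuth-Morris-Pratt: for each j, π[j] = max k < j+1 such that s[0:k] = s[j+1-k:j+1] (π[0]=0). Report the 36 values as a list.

π[0] = 0
j=1 s[j]='h': π[1]=0 (border '')
j=2 s[j]='d': π[2]=0 (border '')
j=3 s[j]='a': π[3]=1 (border 'a')
j=4 s[j]='g': k: 1→0; π[4]=0 (border '')
j=5 s[j]='h': π[5]=0 (border '')
j=6 s[j]='c': π[6]=0 (border '')
j=7 s[j]='c': π[7]=0 (border '')
j=8 s[j]='e': π[8]=0 (border '')
j=9 s[j]='d': π[9]=0 (border '')
j=10 s[j]='g': π[10]=0 (border '')
j=11 s[j]='c': π[11]=0 (border '')
j=12 s[j]='c': π[12]=0 (border '')
j=13 s[j]='g': π[13]=0 (border '')
j=14 s[j]='e': π[14]=0 (border '')
j=15 s[j]='h': π[15]=0 (border '')
j=16 s[j]='d': π[16]=0 (border '')
j=17 s[j]='c': π[17]=0 (border '')
j=18 s[j]='a': π[18]=1 (border 'a')
j=19 s[j]='e': k: 1→0; π[19]=0 (border '')
j=20 s[j]='b': π[20]=0 (border '')
j=21 s[j]='e': π[21]=0 (border '')
j=22 s[j]='g': π[22]=0 (border '')
j=23 s[j]='g': π[23]=0 (border '')
j=24 s[j]='e': π[24]=0 (border '')
j=25 s[j]='f': π[25]=0 (border '')
j=26 s[j]='b': π[26]=0 (border '')
j=27 s[j]='g': π[27]=0 (border '')
j=28 s[j]='c': π[28]=0 (border '')
j=29 s[j]='a': π[29]=1 (border 'a')
j=30 s[j]='h': π[30]=2 (border 'ah')
j=31 s[j]='a': k: 2→0; π[31]=1 (border 'a')
j=32 s[j]='g': k: 1→0; π[32]=0 (border '')
j=33 s[j]='e': π[33]=0 (border '')
j=34 s[j]='f': π[34]=0 (border '')
j=35 s[j]='d': π[35]=0 (border '')

[0, 0, 0, 1, 0, 0, 0, 0, 0, 0, 0, 0, 0, 0, 0, 0, 0, 0, 1, 0, 0, 0, 0, 0, 0, 0, 0, 0, 0, 1, 2, 1, 0, 0, 0, 0]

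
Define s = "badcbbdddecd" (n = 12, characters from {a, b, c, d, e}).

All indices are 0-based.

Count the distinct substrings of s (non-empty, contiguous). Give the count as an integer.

70

rank→(start, suffix):
  0 → (1, 'adcbbdddecd')
  1 → (0, 'badcbbdddecd')
  2 → (4, 'bbdddecd')
  3 → (5, 'bdddecd')
  4 → (3, 'cbbdddecd')
  5 → (10, 'cd')
  6 → (11, 'd')
  7 → (2, 'dcbbdddecd')
  8 → (6, 'dddecd')
  9 → (7, 'ddecd')
  10 → (8, 'decd')
  11 → (9, 'ecd')

SA = [1, 0, 4, 5, 3, 10, 11, 2, 6, 7, 8, 9]
i: (SA[i-1],SA[i]) lcp shared
  1: (1,0) 0 ''
  2: (0,4) 1 'b'
  3: (4,5) 1 'b'
  4: (5,3) 0 ''
  5: (3,10) 1 'c'
  6: (10,11) 0 ''
  7: (11,2) 1 'd'
  8: (2,6) 1 'd'
  9: (6,7) 2 'dd'
  10: (7,8) 1 'd'
  11: (8,9) 0 ''

n(n+1)/2 = 12·13/2 = 78
Σ LCP = 0 + 0 + 1 + 1 + 0 + 1 + 0 + 1 + 1 + 2 + 1 + 0 = 8
distinct = 78 − 8 = 70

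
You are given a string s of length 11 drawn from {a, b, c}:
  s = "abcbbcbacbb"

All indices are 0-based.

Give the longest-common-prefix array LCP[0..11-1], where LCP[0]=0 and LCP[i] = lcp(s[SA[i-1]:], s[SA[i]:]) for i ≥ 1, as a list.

[0, 1, 0, 1, 1, 2, 1, 3, 0, 2, 3]

rank | idx | suffix
   0 |   0 | abcbbcbacbb
   1 |   7 | acbb
   2 |  10 | b
   3 |   6 | bacbb
   4 |   9 | bb
   5 |   3 | bbcbacbb
   6 |   4 | bcbacbb
   7 |   1 | bcbbcbacbb
   8 |   5 | cbacbb
   9 |   8 | cbb
  10 |   2 | cbbcbacbb

SA = [0, 7, 10, 6, 9, 3, 4, 1, 5, 8, 2]
i: (SA[i-1],SA[i]) lcp shared
  1: (0,7) 1 'a'
  2: (7,10) 0 ''
  3: (10,6) 1 'b'
  4: (6,9) 1 'b'
  5: (9,3) 2 'bb'
  6: (3,4) 1 'b'
  7: (4,1) 3 'bcb'
  8: (1,5) 0 ''
  9: (5,8) 2 'cb'
  10: (8,2) 3 'cbb'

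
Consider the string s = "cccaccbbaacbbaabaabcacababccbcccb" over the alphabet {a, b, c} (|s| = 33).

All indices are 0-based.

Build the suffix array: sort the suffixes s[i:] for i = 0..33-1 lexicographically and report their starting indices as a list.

rank | idx | suffix
   0 |  13 | aabaabcacababccbcccb
   1 |  16 | aabcacababccbcccb
   2 |   8 | aacbbaabaabcacababccbcccb
   3 |  14 | abaabcacababccbcccb
   4 |  22 | ababccbcccb
   5 |  17 | abcacababccbcccb
   6 |  24 | abccbcccb
   7 |  20 | acababccbcccb
   8 |   9 | acbbaabaabcacababccbcccb
   9 |   3 | accbbaacbbaabaabcacababccbcccb
  10 |  32 | b
  11 |  12 | baabaabcacababccbcccb
  12 |  15 | baabcacababccbcccb
  13 |   7 | baacbbaabaabcacababccbcccb
  14 |  23 | babccbcccb
  15 |  11 | bbaabaabcacababccbcccb
  16 |   6 | bbaacbbaabaabcacababccbcccb
  17 |  18 | bcacababccbcccb
  18 |  25 | bccbcccb
  19 |  28 | bcccb
  20 |  21 | cababccbcccb
  21 |  19 | cacababccbcccb
  22 |   2 | caccbbaacbbaabaabcacababccbcccb
  23 |  31 | cb
  24 |  10 | cbbaabaabcacababccbcccb
  25 |   5 | cbbaacbbaabaabcacababccbcccb
  26 |  27 | cbcccb
  27 |   1 | ccaccbbaacbbaabaabcacababccbcccb
  28 |  30 | ccb
  29 |   4 | ccbbaacbbaabaabcacababccbcccb
  30 |  26 | ccbcccb
  31 |   0 | cccaccbbaacbbaabaabcacababccbcccb
  32 |  29 | cccb

[13, 16, 8, 14, 22, 17, 24, 20, 9, 3, 32, 12, 15, 7, 23, 11, 6, 18, 25, 28, 21, 19, 2, 31, 10, 5, 27, 1, 30, 4, 26, 0, 29]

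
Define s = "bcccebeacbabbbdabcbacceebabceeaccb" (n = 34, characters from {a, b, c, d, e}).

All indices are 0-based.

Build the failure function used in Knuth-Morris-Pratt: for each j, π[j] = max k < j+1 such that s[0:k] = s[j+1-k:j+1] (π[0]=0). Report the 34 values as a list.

[0, 0, 0, 0, 0, 1, 0, 0, 0, 1, 0, 1, 1, 1, 0, 0, 1, 2, 1, 0, 0, 0, 0, 0, 1, 0, 1, 2, 0, 0, 0, 0, 0, 1]

π[0] = 0
j=1 s[j]='c': π[1]=0 (border '')
j=2 s[j]='c': π[2]=0 (border '')
j=3 s[j]='c': π[3]=0 (border '')
j=4 s[j]='e': π[4]=0 (border '')
j=5 s[j]='b': π[5]=1 (border 'b')
j=6 s[j]='e': k: 1→0; π[6]=0 (border '')
j=7 s[j]='a': π[7]=0 (border '')
j=8 s[j]='c': π[8]=0 (border '')
j=9 s[j]='b': π[9]=1 (border 'b')
j=10 s[j]='a': k: 1→0; π[10]=0 (border '')
j=11 s[j]='b': π[11]=1 (border 'b')
j=12 s[j]='b': k: 1→0; π[12]=1 (border 'b')
j=13 s[j]='b': k: 1→0; π[13]=1 (border 'b')
j=14 s[j]='d': k: 1→0; π[14]=0 (border '')
j=15 s[j]='a': π[15]=0 (border '')
j=16 s[j]='b': π[16]=1 (border 'b')
j=17 s[j]='c': π[17]=2 (border 'bc')
j=18 s[j]='b': k: 2→0; π[18]=1 (border 'b')
j=19 s[j]='a': k: 1→0; π[19]=0 (border '')
j=20 s[j]='c': π[20]=0 (border '')
j=21 s[j]='c': π[21]=0 (border '')
j=22 s[j]='e': π[22]=0 (border '')
j=23 s[j]='e': π[23]=0 (border '')
j=24 s[j]='b': π[24]=1 (border 'b')
j=25 s[j]='a': k: 1→0; π[25]=0 (border '')
j=26 s[j]='b': π[26]=1 (border 'b')
j=27 s[j]='c': π[27]=2 (border 'bc')
j=28 s[j]='e': k: 2→0; π[28]=0 (border '')
j=29 s[j]='e': π[29]=0 (border '')
j=30 s[j]='a': π[30]=0 (border '')
j=31 s[j]='c': π[31]=0 (border '')
j=32 s[j]='c': π[32]=0 (border '')
j=33 s[j]='b': π[33]=1 (border 'b')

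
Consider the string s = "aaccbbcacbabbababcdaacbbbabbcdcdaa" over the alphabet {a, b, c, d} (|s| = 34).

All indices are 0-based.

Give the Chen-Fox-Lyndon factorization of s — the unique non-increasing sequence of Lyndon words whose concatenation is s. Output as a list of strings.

emit factor 1: 'aaccbbcacbabbababcd' (i=0, period=19)
emit factor 2: 'aacbbbabbcdcd' (i=19, period=13)
emit factor 3: 'a' (i=32, period=1)
emit factor 4: 'a' (i=33, period=1)

["aaccbbcacbabbababcd", "aacbbbabbcdcd", "a", "a"]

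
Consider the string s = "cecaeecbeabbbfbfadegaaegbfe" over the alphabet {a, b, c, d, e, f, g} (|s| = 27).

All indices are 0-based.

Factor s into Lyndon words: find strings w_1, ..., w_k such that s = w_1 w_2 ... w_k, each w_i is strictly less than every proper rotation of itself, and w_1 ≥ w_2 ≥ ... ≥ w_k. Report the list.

emit factor 1: 'ce' (i=0, period=2)
emit factor 2: 'c' (i=2, period=1)
emit factor 3: 'aeecbe' (i=3, period=6)
emit factor 4: 'abbbfbfadeg' (i=9, period=11)
emit factor 5: 'aaegbfe' (i=20, period=7)

["ce", "c", "aeecbe", "abbbfbfadeg", "aaegbfe"]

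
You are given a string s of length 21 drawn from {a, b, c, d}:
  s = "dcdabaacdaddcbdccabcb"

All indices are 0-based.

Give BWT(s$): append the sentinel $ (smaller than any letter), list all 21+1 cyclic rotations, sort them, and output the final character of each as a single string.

bbdcadcaaccbdddaccdb$a

rank  rotation                last
    0  $dcdabaacdaddcbdccabcb  b
    1  aacdaddcbdccabcb$dcdab  b
    2  abaacdaddcbdccabcb$dcd  d
    3  abcb$dcdabaacdaddcbdcc  c
    4  acdaddcbdccabcb$dcdaba  a
    5  addcbdccabcb$dcdabaacd  d
    6  b$dcdabaacdaddcbdccabc  c
    7  baacdaddcbdccabcb$dcda  a
    8  bcb$dcdabaacdaddcbdcca  a
    9  bdccabcb$dcdabaacdaddc  c
   10  cabcb$dcdabaacdaddcbdc  c
   11  cb$dcdabaacdaddcbdccab  b
   12  cbdccabcb$dcdabaacdadd  d
   13  ccabcb$dcdabaacdaddcbd  d
   14  cdabaacdaddcbdccabcb$d  d
   15  cdaddcbdccabcb$dcdabaa  a
   16  dabaacdaddcbdccabcb$dc  c
   17  daddcbdccabcb$dcdabaac  c
   18  dcbdccabcb$dcdabaacdad  d
   19  dccabcb$dcdabaacdaddcb  b
   20  dcdabaacdaddcbdccabcb$  $
   21  ddcbdccabcb$dcdabaacda  a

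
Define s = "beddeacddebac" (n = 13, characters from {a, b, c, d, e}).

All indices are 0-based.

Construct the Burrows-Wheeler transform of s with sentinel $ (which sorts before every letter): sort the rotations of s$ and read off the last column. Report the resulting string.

cbee$aaecddddb

rank  rotation        last
    0  $beddeacddebac  c
    1  ac$beddeacddeb  b
    2  acddebac$bedde  e
    3  bac$beddeacdde  e
    4  beddeacddebac$  $
    5  c$beddeacddeba  a
    6  cddebac$beddea  a
    7  ddeacddebac$be  e
    8  ddebac$beddeac  c
    9  deacddebac$bed  d
   10  debac$beddeacd  d
   11  eacddebac$bedd  d
   12  ebac$beddeacdd  d
   13  eddeacddebac$b  b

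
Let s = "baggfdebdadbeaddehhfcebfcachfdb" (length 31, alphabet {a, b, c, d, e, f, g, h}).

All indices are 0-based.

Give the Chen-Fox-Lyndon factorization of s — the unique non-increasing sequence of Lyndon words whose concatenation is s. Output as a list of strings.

emit factor 1: 'b' (i=0, period=1)
emit factor 2: 'aggfdebd' (i=1, period=8)
emit factor 3: 'adbeaddehhfcebfc' (i=9, period=16)
emit factor 4: 'achfdb' (i=25, period=6)

["b", "aggfdebd", "adbeaddehhfcebfc", "achfdb"]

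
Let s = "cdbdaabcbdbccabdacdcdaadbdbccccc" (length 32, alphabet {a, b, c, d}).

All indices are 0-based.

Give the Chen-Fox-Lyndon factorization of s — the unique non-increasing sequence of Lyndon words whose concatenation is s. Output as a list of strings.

emit factor 1: 'cd' (i=0, period=2)
emit factor 2: 'bd' (i=2, period=2)
emit factor 3: 'aabcbdbccabdacdcdaadbdbccccc' (i=4, period=28)

["cd", "bd", "aabcbdbccabdacdcdaadbdbccccc"]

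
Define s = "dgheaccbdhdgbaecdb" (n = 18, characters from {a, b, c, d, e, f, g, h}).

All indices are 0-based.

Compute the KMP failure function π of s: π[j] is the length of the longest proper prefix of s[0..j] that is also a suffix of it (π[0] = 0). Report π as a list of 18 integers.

π[0] = 0
j=1 s[j]='g': π[1]=0 (border '')
j=2 s[j]='h': π[2]=0 (border '')
j=3 s[j]='e': π[3]=0 (border '')
j=4 s[j]='a': π[4]=0 (border '')
j=5 s[j]='c': π[5]=0 (border '')
j=6 s[j]='c': π[6]=0 (border '')
j=7 s[j]='b': π[7]=0 (border '')
j=8 s[j]='d': π[8]=1 (border 'd')
j=9 s[j]='h': k: 1→0; π[9]=0 (border '')
j=10 s[j]='d': π[10]=1 (border 'd')
j=11 s[j]='g': π[11]=2 (border 'dg')
j=12 s[j]='b': k: 2→0; π[12]=0 (border '')
j=13 s[j]='a': π[13]=0 (border '')
j=14 s[j]='e': π[14]=0 (border '')
j=15 s[j]='c': π[15]=0 (border '')
j=16 s[j]='d': π[16]=1 (border 'd')
j=17 s[j]='b': k: 1→0; π[17]=0 (border '')

[0, 0, 0, 0, 0, 0, 0, 0, 1, 0, 1, 2, 0, 0, 0, 0, 1, 0]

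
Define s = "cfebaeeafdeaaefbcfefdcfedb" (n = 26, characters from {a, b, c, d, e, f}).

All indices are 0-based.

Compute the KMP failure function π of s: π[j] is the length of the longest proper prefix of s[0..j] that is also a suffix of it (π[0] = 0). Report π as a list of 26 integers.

[0, 0, 0, 0, 0, 0, 0, 0, 0, 0, 0, 0, 0, 0, 0, 0, 1, 2, 3, 0, 0, 1, 2, 3, 0, 0]

π[0] = 0
j=1 s[j]='f': π[1]=0 (border '')
j=2 s[j]='e': π[2]=0 (border '')
j=3 s[j]='b': π[3]=0 (border '')
j=4 s[j]='a': π[4]=0 (border '')
j=5 s[j]='e': π[5]=0 (border '')
j=6 s[j]='e': π[6]=0 (border '')
j=7 s[j]='a': π[7]=0 (border '')
j=8 s[j]='f': π[8]=0 (border '')
j=9 s[j]='d': π[9]=0 (border '')
j=10 s[j]='e': π[10]=0 (border '')
j=11 s[j]='a': π[11]=0 (border '')
j=12 s[j]='a': π[12]=0 (border '')
j=13 s[j]='e': π[13]=0 (border '')
j=14 s[j]='f': π[14]=0 (border '')
j=15 s[j]='b': π[15]=0 (border '')
j=16 s[j]='c': π[16]=1 (border 'c')
j=17 s[j]='f': π[17]=2 (border 'cf')
j=18 s[j]='e': π[18]=3 (border 'cfe')
j=19 s[j]='f': k: 3→0; π[19]=0 (border '')
j=20 s[j]='d': π[20]=0 (border '')
j=21 s[j]='c': π[21]=1 (border 'c')
j=22 s[j]='f': π[22]=2 (border 'cf')
j=23 s[j]='e': π[23]=3 (border 'cfe')
j=24 s[j]='d': k: 3→0; π[24]=0 (border '')
j=25 s[j]='b': π[25]=0 (border '')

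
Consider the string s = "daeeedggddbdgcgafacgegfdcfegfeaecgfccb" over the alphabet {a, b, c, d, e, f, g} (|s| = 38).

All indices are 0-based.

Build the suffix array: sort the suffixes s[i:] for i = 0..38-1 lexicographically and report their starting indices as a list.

[17, 30, 1, 15, 37, 10, 36, 35, 24, 13, 18, 32, 0, 9, 23, 8, 11, 5, 29, 31, 4, 3, 2, 20, 26, 16, 34, 22, 28, 25, 14, 12, 7, 19, 33, 21, 27, 6]

rank→(start, suffix):
  0 → (17, 'acgegfdcfegfeaecgfccb')
  1 → (30, 'aecgfccb')
  2 → (1, 'aeeedggddbdgcgafacgegfdcfegfeaecgfccb')
  3 → (15, 'afacgegfdcfegfeaecgfccb')
  4 → (37, 'b')
  5 → (10, 'bdgcgafacgegfdcfegfeaecgfccb')
  6 → (36, 'cb')
  7 → (35, 'ccb')
  8 → (24, 'cfegfeaecgfccb')
  9 → (13, 'cgafacgegfdcfegfeaecgfccb')
  10 → (18, 'cgegfdcfegfeaecgfccb')
  11 → (32, 'cgfccb')
  12 → (0, 'daeeedggddbdgcgafacgegfdcfegfeaecgfccb')
  13 → (9, 'dbdgcgafacgegfdcfegfeaecgfccb')
  14 → (23, 'dcfegfeaecgfccb')
  15 → (8, 'ddbdgcgafacgegfdcfegfeaecgfccb')
  16 → (11, 'dgcgafacgegfdcfegfeaecgfccb')
  17 → (5, 'dggddbdgcgafacgegfdcfegfeaecgfccb')
  18 → (29, 'eaecgfccb')
  19 → (31, 'ecgfccb')
  20 → (4, 'edggddbdgcgafacgegfdcfegfeaecgfccb')
  21 → (3, 'eedggddbdgcgafacgegfdcfegfeaecgfccb')
  22 → (2, 'eeedggddbdgcgafacgegfdcfegfeaecgfccb')
  23 → (20, 'egfdcfegfeaecgfccb')
  24 → (26, 'egfeaecgfccb')
  25 → (16, 'facgegfdcfegfeaecgfccb')
  26 → (34, 'fccb')
  27 → (22, 'fdcfegfeaecgfccb')
  28 → (28, 'feaecgfccb')
  29 → (25, 'fegfeaecgfccb')
  30 → (14, 'gafacgegfdcfegfeaecgfccb')
  31 → (12, 'gcgafacgegfdcfegfeaecgfccb')
  32 → (7, 'gddbdgcgafacgegfdcfegfeaecgfccb')
  33 → (19, 'gegfdcfegfeaecgfccb')
  34 → (33, 'gfccb')
  35 → (21, 'gfdcfegfeaecgfccb')
  36 → (27, 'gfeaecgfccb')
  37 → (6, 'ggddbdgcgafacgegfdcfegfeaecgfccb')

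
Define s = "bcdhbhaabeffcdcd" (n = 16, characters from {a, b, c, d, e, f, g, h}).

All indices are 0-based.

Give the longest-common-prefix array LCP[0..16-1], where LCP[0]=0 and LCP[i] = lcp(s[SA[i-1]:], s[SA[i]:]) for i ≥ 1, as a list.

[0, 1, 0, 1, 1, 0, 2, 2, 0, 1, 1, 0, 0, 1, 0, 1]

rank | idx | suffix
   0 |   6 | aabeffcdcd
   1 |   7 | abeffcdcd
   2 |   0 | bcdhbhaabeffcdcd
   3 |   8 | beffcdcd
   4 |   4 | bhaabeffcdcd
   5 |  14 | cd
   6 |  12 | cdcd
   7 |   1 | cdhbhaabeffcdcd
   8 |  15 | d
   9 |  13 | dcd
  10 |   2 | dhbhaabeffcdcd
  11 |   9 | effcdcd
  12 |  11 | fcdcd
  13 |  10 | ffcdcd
  14 |   5 | haabeffcdcd
  15 |   3 | hbhaabeffcdcd

SA = [6, 7, 0, 8, 4, 14, 12, 1, 15, 13, 2, 9, 11, 10, 5, 3]
[i] adj suffixes → lcp
  [1] 6/7 → 1 ('a')
  [2] 7/0 → 0 ('')
  [3] 0/8 → 1 ('b')
  [4] 8/4 → 1 ('b')
  [5] 4/14 → 0 ('')
  [6] 14/12 → 2 ('cd')
  [7] 12/1 → 2 ('cd')
  [8] 1/15 → 0 ('')
  [9] 15/13 → 1 ('d')
  [10] 13/2 → 1 ('d')
  [11] 2/9 → 0 ('')
  [12] 9/11 → 0 ('')
  [13] 11/10 → 1 ('f')
  [14] 10/5 → 0 ('')
  [15] 5/3 → 1 ('h')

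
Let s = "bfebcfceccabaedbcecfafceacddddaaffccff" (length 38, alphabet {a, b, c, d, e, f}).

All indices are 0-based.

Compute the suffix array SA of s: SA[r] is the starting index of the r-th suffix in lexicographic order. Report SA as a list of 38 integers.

[30, 10, 24, 12, 20, 31, 11, 15, 3, 0, 9, 8, 34, 25, 22, 6, 16, 18, 4, 35, 29, 14, 28, 27, 26, 23, 2, 7, 17, 13, 37, 19, 33, 21, 5, 1, 36, 32]

sorted suffixes:
  #0 SA[0]=30  'aaffccff'
  #1 SA[1]=10  'abaedbcecfafceacddddaaffccff'
  #2 SA[2]=24  'acddddaaffccff'
  #3 SA[3]=12  'aedbcecfafceacddddaaffccff'
  #4 SA[4]=20  'afceacddddaaffccff'
  #5 SA[5]=31  'affccff'
  #6 SA[6]=11  'baedbcecfafceacddddaaffccff'
  #7 SA[7]=15  'bcecfafceacddddaaffccff'
  #8 SA[8]=3  'bcfceccabaedbcecfafceacddddaaffccff'
  #9 SA[9]=0  'bfebcfceccabaedbcecfafceacddddaaffccff'
  #10 SA[10]=9  'cabaedbcecfafceacddddaaffccff'
  #11 SA[11]=8  'ccabaedbcecfafceacddddaaffccff'
  #12 SA[12]=34  'ccff'
  #13 SA[13]=25  'cddddaaffccff'
  #14 SA[14]=22  'ceacddddaaffccff'
  #15 SA[15]=6  'ceccabaedbcecfafceacddddaaffccff'
  #16 SA[16]=16  'cecfafceacddddaaffccff'
  #17 SA[17]=18  'cfafceacddddaaffccff'
  #18 SA[18]=4  'cfceccabaedbcecfafceacddddaaffccff'
  #19 SA[19]=35  'cff'
  #20 SA[20]=29  'daaffccff'
  #21 SA[21]=14  'dbcecfafceacddddaaffccff'
  #22 SA[22]=28  'ddaaffccff'
  #23 SA[23]=27  'dddaaffccff'
  #24 SA[24]=26  'ddddaaffccff'
  #25 SA[25]=23  'eacddddaaffccff'
  #26 SA[26]=2  'ebcfceccabaedbcecfafceacddddaaffccff'
  #27 SA[27]=7  'eccabaedbcecfafceacddddaaffccff'
  #28 SA[28]=17  'ecfafceacddddaaffccff'
  #29 SA[29]=13  'edbcecfafceacddddaaffccff'
  #30 SA[30]=37  'f'
  #31 SA[31]=19  'fafceacddddaaffccff'
  #32 SA[32]=33  'fccff'
  #33 SA[33]=21  'fceacddddaaffccff'
  #34 SA[34]=5  'fceccabaedbcecfafceacddddaaffccff'
  #35 SA[35]=1  'febcfceccabaedbcecfafceacddddaaffccff'
  #36 SA[36]=36  'ff'
  #37 SA[37]=32  'ffccff'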